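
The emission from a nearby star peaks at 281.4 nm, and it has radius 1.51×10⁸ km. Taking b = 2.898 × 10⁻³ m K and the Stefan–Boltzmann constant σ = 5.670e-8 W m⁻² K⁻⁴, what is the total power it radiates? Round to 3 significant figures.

P ≈ 1.83×10³² W

Wien's law: T = b/λ_max = 2.898×10⁻³/2.814×10⁻⁷ = 10298.5 K.
Surface area A = 4πR² = 4π(1.51×10¹¹ m)² = 2.86526×10²³ m².
Then P = σAT⁴ = 5.670×10⁻⁸×2.86526×10²³×(10298.5)⁴ = 1.83×10³² W.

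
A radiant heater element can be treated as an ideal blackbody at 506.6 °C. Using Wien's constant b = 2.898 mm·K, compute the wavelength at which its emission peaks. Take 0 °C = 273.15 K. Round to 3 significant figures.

λ_max ≈ 3.72 μm

T = 506.6 °C + 273.15 = 779.75 K.
Wien's displacement law: λ_max = b/T = (2.898×10⁻³ m·K)/(779.75 K) = 3.717×10⁻⁶ m.
That is 3.72 μm, in the infrared range.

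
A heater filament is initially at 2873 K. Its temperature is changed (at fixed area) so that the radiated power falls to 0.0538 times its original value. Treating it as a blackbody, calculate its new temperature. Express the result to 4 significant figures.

T₂ ≈ 1384 K

P ∝ T⁴, so T₂/T₁ = (P₂/P₁)^(1/4) = (0.0538)^(1/4) = 0.481610.
T₂ = 2873 × 0.481610 = 1384 K.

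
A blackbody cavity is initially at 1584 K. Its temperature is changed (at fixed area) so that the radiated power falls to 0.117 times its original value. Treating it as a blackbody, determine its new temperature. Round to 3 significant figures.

T₂ ≈ 926 K

P ∝ T⁴, so T₂/T₁ = (P₂/P₁)^(1/4) = (0.117)^(1/4) = 0.584853.
T₂ = 1584 × 0.584853 = 926 K.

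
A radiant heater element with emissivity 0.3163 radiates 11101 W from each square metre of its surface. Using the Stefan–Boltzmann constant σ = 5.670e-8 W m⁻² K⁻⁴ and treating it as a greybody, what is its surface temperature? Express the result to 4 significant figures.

T ≈ 887.0 K

I = εσT⁴, so T = (I/εσ)^(1/4) = (11101/(0.3163×5.670×10⁻⁸))^(1/4) = 887.0 K.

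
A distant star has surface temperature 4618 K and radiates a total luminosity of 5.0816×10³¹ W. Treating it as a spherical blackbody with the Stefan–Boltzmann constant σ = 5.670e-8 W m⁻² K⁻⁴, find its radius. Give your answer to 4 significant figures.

L = 4πR²σT⁴ ⇒ R = √(L/(4πσT⁴)).
σT⁴ = 2.57869×10⁷ W/m², so R = √(5.0816×10³¹/(4π×2.57869×10⁷)) = 3.960×10¹¹ m.

R ≈ 3.960×10¹¹ m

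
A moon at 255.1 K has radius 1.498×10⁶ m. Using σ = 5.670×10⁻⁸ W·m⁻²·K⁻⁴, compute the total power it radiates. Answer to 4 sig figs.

P ≈ 6.771×10¹⁵ W

Surface area A = 4πR² = 4π(1.498×10⁶ m)² = 2.81990×10¹³ m².
P = σAT⁴ = 5.670×10⁻⁸ × 2.81990×10¹³ × (255.1)⁴ = 6.771×10¹⁵ W.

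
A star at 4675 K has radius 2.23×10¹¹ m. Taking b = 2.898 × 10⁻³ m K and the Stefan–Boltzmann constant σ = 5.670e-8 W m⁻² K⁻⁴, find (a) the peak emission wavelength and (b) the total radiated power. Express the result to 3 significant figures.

(a) λ_max = b/T = 2.898×10⁻³/4675 = 6.199×10⁻⁷ m = 620 nm.
Surface area A = 4πR² = 4π(2.23×10¹¹ m)² = 6.24913×10²³ m².
(b) P = σAT⁴ = 5.670×10⁻⁸×6.24913×10²³×(4675)⁴ = 1.69×10³¹ W.

λ_max ≈ 620 nm; P ≈ 1.69×10³¹ W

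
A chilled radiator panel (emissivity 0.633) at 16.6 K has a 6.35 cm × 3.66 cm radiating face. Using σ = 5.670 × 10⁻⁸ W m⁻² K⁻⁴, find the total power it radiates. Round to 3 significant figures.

Area A = 0.0635 × 0.0366 = 2.3241×10⁻³ m².
P = εσAT⁴ = 0.633 × 5.670×10⁻⁸ × 2.3241×10⁻³ × (16.6)⁴ = 6.33×10⁻⁶ W.

P ≈ 6.33×10⁻⁶ W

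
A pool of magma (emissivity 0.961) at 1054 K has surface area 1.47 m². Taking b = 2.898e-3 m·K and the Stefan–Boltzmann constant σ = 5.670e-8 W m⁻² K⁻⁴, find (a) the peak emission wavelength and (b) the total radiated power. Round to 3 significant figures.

λ_max ≈ 2.75×10³ nm; P ≈ 9.89×10⁴ W

(a) λ_max = b/T = 2.898×10⁻³/1054 = 2.750×10⁻⁶ m = 2.75×10³ nm.
Area A = 1.47 m².
(b) P = εσAT⁴ = 0.961×5.670×10⁻⁸×1.47×(1054)⁴ = 9.89×10⁴ W.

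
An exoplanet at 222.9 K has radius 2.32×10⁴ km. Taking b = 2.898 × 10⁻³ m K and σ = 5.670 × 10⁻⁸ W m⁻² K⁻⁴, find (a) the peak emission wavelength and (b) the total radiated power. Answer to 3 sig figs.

(a) λ_max = b/T = 2.898×10⁻³/222.9 = 1.300×10⁻⁵ m = 13.0 μm.
Surface area A = 4πR² = 4π(2.32×10⁷ m)² = 6.76372×10¹⁵ m².
(b) P = σAT⁴ = 5.670×10⁻⁸×6.76372×10¹⁵×(222.9)⁴ = 9.47×10¹⁷ W.

λ_max ≈ 13.0 μm; P ≈ 9.47×10¹⁷ W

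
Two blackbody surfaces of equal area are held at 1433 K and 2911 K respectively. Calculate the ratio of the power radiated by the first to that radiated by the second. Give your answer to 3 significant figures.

P₁/P₂ ≈ 0.0587

With equal areas, P₁/P₂ = (T₁/T₂)⁴ = (1433/2911)⁴ = 0.0587.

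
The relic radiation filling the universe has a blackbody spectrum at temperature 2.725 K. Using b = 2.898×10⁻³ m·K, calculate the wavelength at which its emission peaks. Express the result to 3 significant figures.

Wien's displacement law: λ_max = b/T = (2.898×10⁻³ m·K)/(2.725 K) = 1.063×10⁻³ m.
That is 1.06 mm, in the microwave range.

λ_max ≈ 1.06 mm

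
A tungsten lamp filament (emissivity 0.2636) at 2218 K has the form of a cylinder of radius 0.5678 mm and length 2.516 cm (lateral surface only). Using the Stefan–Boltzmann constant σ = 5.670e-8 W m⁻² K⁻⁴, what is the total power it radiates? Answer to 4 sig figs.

P ≈ 32.47 W

Lateral area A = 2πrL = 2π×5.678×10⁻⁴×0.02516 = 8.97606×10⁻⁵ m².
P = εσAT⁴ = 0.2636 × 5.670×10⁻⁸ × 8.97606×10⁻⁵ × (2218)⁴ = 32.47 W.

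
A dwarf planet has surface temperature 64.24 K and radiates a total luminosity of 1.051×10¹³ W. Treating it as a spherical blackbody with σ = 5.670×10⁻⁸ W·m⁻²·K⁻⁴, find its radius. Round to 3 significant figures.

R ≈ 9.31×10⁵ m

L = 4πR²σT⁴ ⇒ R = √(L/(4πσT⁴)).
σT⁴ = 0.965618 W/m², so R = √(1.051×10¹³/(4π×0.965618)) = 9.31×10⁵ m.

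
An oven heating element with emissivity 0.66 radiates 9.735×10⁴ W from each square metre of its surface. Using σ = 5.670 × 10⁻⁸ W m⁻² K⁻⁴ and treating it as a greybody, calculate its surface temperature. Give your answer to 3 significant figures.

T ≈ 1.27×10³ K

I = εσT⁴, so T = (I/εσ)^(1/4) = (9.735×10⁴/(0.66×5.670×10⁻⁸))^(1/4) = 1.27×10³ K.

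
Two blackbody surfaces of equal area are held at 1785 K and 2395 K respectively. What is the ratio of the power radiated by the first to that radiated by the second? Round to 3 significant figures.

With equal areas, P₁/P₂ = (T₁/T₂)⁴ = (1785/2395)⁴ = 0.309.

P₁/P₂ ≈ 0.309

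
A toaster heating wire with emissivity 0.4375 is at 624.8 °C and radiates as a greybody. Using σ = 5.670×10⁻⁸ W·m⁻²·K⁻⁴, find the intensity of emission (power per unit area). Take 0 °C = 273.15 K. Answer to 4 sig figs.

T = 624.8 °C + 273.15 = 897.95 K.
Stefan–Boltzmann: I = εσT⁴ = 0.4375 × 5.670×10⁻⁸ × (897.95)⁴ = 1.613×10⁴ W/m².

I ≈ 1.613×10⁴ W/m²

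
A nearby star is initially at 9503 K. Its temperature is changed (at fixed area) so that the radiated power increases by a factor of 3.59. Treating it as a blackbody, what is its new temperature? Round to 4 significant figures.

P ∝ T⁴, so T₂/T₁ = (P₂/P₁)^(1/4) = (3.59)^(1/4) = 1.37649.
T₂ = 9503 × 1.37649 = 1.308×10⁴ K.

T₂ ≈ 1.308×10⁴ K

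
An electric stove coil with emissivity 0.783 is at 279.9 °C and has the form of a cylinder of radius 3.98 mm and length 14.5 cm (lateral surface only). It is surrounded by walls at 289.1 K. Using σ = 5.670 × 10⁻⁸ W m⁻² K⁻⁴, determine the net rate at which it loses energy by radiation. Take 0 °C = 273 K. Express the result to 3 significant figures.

Net loss ≈ 13.9 W

T = 279.9 °C + 273 = 552.9 K.
Lateral area A = 2πrL = 2π×3.98×10⁻³×0.145 = 3.62603×10⁻³ m².
Net radiated power P_net = εσA(T⁴ − T₀⁴) = 0.783×5.670×10⁻⁸×3.62603×10⁻³×(552.9⁴ − 289.1⁴).
T⁴ − T₀⁴ = 9.34515×10¹⁰ − 6.98542×10⁹ = 8.64661×10¹⁰ K⁴, so P_net = 13.9 W.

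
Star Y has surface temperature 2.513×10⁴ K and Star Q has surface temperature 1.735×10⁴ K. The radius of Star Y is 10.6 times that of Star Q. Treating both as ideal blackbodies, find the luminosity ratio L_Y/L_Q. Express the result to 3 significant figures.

L ∝ R²T⁴, so L_Y/L_Q = (R_Y/R_Q)²(T_Y/T_Q)⁴ = (10.6)² × (2.513×10⁴/1.735×10⁴)⁴ = 112.36 × 4.40121 = 495.

L_Y/L_Q ≈ 495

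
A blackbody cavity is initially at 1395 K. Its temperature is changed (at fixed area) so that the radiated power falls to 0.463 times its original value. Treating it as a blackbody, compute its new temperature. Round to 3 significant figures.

T₂ ≈ 1.15×10³ K

P ∝ T⁴, so T₂/T₁ = (P₂/P₁)^(1/4) = (0.463)^(1/4) = 0.824888.
T₂ = 1395 × 0.824888 = 1.15×10³ K.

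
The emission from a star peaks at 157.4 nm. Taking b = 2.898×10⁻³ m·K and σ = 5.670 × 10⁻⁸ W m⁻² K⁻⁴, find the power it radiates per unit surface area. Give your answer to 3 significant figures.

I ≈ 6.52×10⁹ W/m²

Wien's law: T = b/λ_max = 2.898×10⁻³/1.574×10⁻⁷ = 18411.7 K.
Then I = σT⁴ = 5.670×10⁻⁸×(18411.7)⁴ = 6.52×10⁹ W/m².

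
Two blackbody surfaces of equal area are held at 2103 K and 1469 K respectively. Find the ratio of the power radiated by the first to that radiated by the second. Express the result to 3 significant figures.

P₁/P₂ ≈ 4.20

With equal areas, P₁/P₂ = (T₁/T₂)⁴ = (2103/1469)⁴ = 4.20.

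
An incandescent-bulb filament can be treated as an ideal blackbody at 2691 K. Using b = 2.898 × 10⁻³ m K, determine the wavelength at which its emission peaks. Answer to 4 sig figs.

λ_max ≈ 1.077 μm

Wien's displacement law: λ_max = b/T = (2.898×10⁻³ m·K)/(2691 K) = 1.0769×10⁻⁶ m.
That is 1.077 μm, in the infrared range.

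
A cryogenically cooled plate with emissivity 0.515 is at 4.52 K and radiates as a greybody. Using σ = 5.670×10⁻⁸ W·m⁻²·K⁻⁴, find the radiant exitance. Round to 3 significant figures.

Stefan–Boltzmann: I = εσT⁴ = 0.515 × 5.670×10⁻⁸ × (4.52)⁴ = 1.22×10⁻⁵ W/m².

I ≈ 1.22×10⁻⁵ W/m²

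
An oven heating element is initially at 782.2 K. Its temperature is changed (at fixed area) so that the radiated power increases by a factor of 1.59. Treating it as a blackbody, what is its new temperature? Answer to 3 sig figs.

T₂ ≈ 878 K

P ∝ T⁴, so T₂/T₁ = (P₂/P₁)^(1/4) = (1.59)^(1/4) = 1.12292.
T₂ = 782.2 × 1.12292 = 878 K.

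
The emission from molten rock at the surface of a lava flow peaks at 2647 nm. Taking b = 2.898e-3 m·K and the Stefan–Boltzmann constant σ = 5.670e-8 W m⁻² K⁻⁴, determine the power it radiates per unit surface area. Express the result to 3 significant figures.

Wien's law: T = b/λ_max = 2.898×10⁻³/2.647×10⁻⁶ = 1094.82 K.
Then I = σT⁴ = 5.670×10⁻⁸×(1094.82)⁴ = 8.15×10⁴ W/m².

I ≈ 8.15×10⁴ W/m²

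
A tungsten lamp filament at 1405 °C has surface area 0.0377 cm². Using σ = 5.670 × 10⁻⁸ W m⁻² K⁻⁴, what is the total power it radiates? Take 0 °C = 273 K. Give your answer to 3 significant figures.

P ≈ 1.69 W

T = 1405 °C + 273 = 1678 K.
Area A = 0.0377 cm² = 3.77×10⁻⁶ m².
P = σAT⁴ = 5.670×10⁻⁸ × 3.77×10⁻⁶ × (1678)⁴ = 1.69 W.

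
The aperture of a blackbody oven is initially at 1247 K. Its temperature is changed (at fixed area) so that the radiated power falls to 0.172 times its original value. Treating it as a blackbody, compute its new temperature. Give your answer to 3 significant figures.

P ∝ T⁴, so T₂/T₁ = (P₂/P₁)^(1/4) = (0.172)^(1/4) = 0.643994.
T₂ = 1247 × 0.643994 = 803 K.

T₂ ≈ 803 K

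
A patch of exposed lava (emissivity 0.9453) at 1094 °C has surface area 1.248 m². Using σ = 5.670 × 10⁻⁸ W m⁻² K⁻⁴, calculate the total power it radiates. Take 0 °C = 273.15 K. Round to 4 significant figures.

P ≈ 2.337×10⁵ W

T = 1094 °C + 273.15 = 1367.15 K.
Area A = 1.248 m².
P = εσAT⁴ = 0.9453 × 5.670×10⁻⁸ × 1.248 × (1367.15)⁴ = 2.337×10⁵ W.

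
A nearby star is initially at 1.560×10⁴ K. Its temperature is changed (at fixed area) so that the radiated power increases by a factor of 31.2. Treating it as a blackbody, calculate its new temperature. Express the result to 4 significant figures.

T₂ ≈ 3.687×10⁴ K

P ∝ T⁴, so T₂/T₁ = (P₂/P₁)^(1/4) = (31.2)^(1/4) = 2.36341.
T₂ = 1.560×10⁴ × 2.36341 = 3.687×10⁴ K.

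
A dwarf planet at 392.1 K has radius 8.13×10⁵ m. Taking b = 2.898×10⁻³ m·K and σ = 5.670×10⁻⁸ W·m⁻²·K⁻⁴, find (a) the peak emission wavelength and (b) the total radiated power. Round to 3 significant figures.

λ_max ≈ 7.39 μm; P ≈ 1.11×10¹⁶ W

(a) λ_max = b/T = 2.898×10⁻³/392.1 = 7.391×10⁻⁶ m = 7.39 μm.
Surface area A = 4πR² = 4π(8.13×10⁵ m)² = 8.30598×10¹² m².
(b) P = σAT⁴ = 5.670×10⁻⁸×8.30598×10¹²×(392.1)⁴ = 1.11×10¹⁶ W.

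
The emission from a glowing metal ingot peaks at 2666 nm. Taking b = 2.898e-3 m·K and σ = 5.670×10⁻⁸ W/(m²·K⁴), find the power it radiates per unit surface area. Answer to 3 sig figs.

I ≈ 7.92×10⁴ W/m²

Wien's law: T = b/λ_max = 2.898×10⁻³/2.666×10⁻⁶ = 1087.02 K.
Then I = σT⁴ = 5.670×10⁻⁸×(1087.02)⁴ = 7.92×10⁴ W/m².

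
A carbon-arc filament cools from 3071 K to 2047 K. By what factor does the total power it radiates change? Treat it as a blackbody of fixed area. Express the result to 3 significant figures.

P₂/P₁ ≈ 0.197

P ∝ T⁴, so P₂/P₁ = (T₂/T₁)⁴ = (2047/3071)⁴ = (0.666558)⁴ = 0.197.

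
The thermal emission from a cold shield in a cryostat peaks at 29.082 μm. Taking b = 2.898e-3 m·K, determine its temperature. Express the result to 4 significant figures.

Wien's law gives T = b/λ_max = (2.898×10⁻³ m·K)/(2.9082×10⁻⁵ m) = 99.65 K.

T ≈ 99.65 K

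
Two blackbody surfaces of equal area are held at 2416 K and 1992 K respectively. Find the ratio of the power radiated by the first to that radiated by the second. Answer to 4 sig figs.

With equal areas, P₁/P₂ = (T₁/T₂)⁴ = (2416/1992)⁴ = 2.164.

P₁/P₂ ≈ 2.164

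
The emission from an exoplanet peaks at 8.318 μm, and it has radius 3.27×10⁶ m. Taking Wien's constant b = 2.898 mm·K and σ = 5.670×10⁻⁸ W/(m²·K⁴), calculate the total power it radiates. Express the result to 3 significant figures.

Wien's law: T = b/λ_max = 2.898×10⁻³/8.318×10⁻⁶ = 348.401 K.
Surface area A = 4πR² = 4π(3.27×10⁶ m)² = 1.34371×10¹⁴ m².
Then P = σAT⁴ = 5.670×10⁻⁸×1.34371×10¹⁴×(348.401)⁴ = 1.12×10¹⁷ W.

P ≈ 1.12×10¹⁷ W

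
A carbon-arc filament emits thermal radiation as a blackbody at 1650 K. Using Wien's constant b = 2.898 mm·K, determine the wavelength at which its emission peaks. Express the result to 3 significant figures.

λ_max ≈ 1.76 μm

Wien's displacement law: λ_max = b/T = (2.898×10⁻³ m·K)/(1650 K) = 1.756×10⁻⁶ m.
That is 1.76 μm, in the infrared range.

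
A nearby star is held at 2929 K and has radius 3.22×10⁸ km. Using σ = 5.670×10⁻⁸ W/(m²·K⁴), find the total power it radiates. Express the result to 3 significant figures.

P ≈ 5.44×10³⁰ W

Surface area A = 4πR² = 4π(3.22×10¹¹ m)² = 1.30293×10²⁴ m².
P = σAT⁴ = 5.670×10⁻⁸ × 1.30293×10²⁴ × (2929)⁴ = 5.44×10³⁰ W.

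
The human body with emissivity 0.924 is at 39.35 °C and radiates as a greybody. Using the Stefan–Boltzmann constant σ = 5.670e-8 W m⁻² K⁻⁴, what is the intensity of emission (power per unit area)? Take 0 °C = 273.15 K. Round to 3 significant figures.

I ≈ 500 W/m²

T = 39.35 °C + 273.15 = 312.50 K.
Stefan–Boltzmann: I = εσT⁴ = 0.924 × 5.670×10⁻⁸ × (312.50)⁴ = 500 W/m².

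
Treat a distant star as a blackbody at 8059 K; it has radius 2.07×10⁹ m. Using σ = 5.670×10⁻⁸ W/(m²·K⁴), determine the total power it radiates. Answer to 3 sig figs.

Surface area A = 4πR² = 4π(2.07×10⁹ m)² = 5.38456×10¹⁹ m².
P = σAT⁴ = 5.670×10⁻⁸ × 5.38456×10¹⁹ × (8059)⁴ = 1.29×10²⁸ W.

P ≈ 1.29×10²⁸ W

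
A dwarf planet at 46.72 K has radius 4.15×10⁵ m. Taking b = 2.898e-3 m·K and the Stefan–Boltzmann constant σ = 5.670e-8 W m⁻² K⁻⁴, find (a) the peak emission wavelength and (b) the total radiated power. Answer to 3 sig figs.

(a) λ_max = b/T = 2.898×10⁻³/46.72 = 6.203×10⁻⁵ m = 62.0 μm.
Surface area A = 4πR² = 4π(4.15×10⁵ m)² = 2.16424×10¹² m².
(b) P = σAT⁴ = 5.670×10⁻⁸×2.16424×10¹²×(46.72)⁴ = 5.85×10¹¹ W.

λ_max ≈ 62.0 μm; P ≈ 5.85×10¹¹ W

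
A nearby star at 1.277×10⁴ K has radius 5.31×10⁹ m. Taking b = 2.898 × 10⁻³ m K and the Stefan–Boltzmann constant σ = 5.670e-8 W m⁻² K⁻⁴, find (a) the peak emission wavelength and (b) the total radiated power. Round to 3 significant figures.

(a) λ_max = b/T = 2.898×10⁻³/1.277×10⁴ = 2.269×10⁻⁷ m = 227 nm.
Surface area A = 4πR² = 4π(5.31×10⁹ m)² = 3.54323×10²⁰ m².
(b) P = σAT⁴ = 5.670×10⁻⁸×3.54323×10²⁰×(1.277×10⁴)⁴ = 5.34×10²⁹ W.

λ_max ≈ 227 nm; P ≈ 5.34×10²⁹ W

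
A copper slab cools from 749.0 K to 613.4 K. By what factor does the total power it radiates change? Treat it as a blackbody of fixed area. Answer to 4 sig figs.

P ∝ T⁴, so P₂/P₁ = (T₂/T₁)⁴ = (613.4/749.0)⁴ = (0.818959)⁴ = 0.4498.

P₂/P₁ ≈ 0.4498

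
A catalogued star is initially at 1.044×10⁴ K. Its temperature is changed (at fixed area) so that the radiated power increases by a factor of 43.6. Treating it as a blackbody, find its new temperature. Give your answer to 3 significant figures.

P ∝ T⁴, so T₂/T₁ = (P₂/P₁)^(1/4) = (43.6)^(1/4) = 2.56964.
T₂ = 1.044×10⁴ × 2.56964 = 2.68×10⁴ K.

T₂ ≈ 2.68×10⁴ K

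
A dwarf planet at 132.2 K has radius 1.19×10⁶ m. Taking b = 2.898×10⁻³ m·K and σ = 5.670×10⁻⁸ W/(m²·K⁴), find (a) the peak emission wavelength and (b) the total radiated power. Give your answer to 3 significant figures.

(a) λ_max = b/T = 2.898×10⁻³/132.2 = 2.192×10⁻⁵ m = 21.9 μm.
Surface area A = 4πR² = 4π(1.19×10⁶ m)² = 1.77952×10¹³ m².
(b) P = σAT⁴ = 5.670×10⁻⁸×1.77952×10¹³×(132.2)⁴ = 3.08×10¹⁴ W.

λ_max ≈ 21.9 μm; P ≈ 3.08×10¹⁴ W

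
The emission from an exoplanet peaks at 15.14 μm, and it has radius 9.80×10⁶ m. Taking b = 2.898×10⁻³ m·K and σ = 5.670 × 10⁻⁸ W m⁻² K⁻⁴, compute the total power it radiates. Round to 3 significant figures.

Wien's law: T = b/λ_max = 2.898×10⁻³/1.514×10⁻⁵ = 191.413 K.
Surface area A = 4πR² = 4π(9.80×10⁶ m)² = 1.20687×10¹⁵ m².
Then P = σAT⁴ = 5.670×10⁻⁸×1.20687×10¹⁵×(191.413)⁴ = 9.19×10¹⁶ W.

P ≈ 9.19×10¹⁶ W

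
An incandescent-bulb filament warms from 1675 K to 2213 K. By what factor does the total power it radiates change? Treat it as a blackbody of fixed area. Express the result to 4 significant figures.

P₂/P₁ ≈ 3.047

P ∝ T⁴, so P₂/P₁ = (T₂/T₁)⁴ = (2213/1675)⁴ = (1.32119)⁴ = 3.047.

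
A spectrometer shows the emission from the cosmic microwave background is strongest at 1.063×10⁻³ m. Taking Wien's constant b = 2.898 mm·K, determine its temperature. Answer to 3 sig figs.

Wien's law gives T = b/λ_max = (2.898×10⁻³ m·K)/(1.063×10⁻³ m) = 2.73 K.

T ≈ 2.73 K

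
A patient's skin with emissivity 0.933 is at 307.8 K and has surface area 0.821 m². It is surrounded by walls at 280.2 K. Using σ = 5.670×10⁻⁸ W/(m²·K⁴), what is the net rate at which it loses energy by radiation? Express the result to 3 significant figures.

Net loss ≈ 122 W

Area A = 0.821 m².
Net radiated power P_net = εσA(T⁴ − T₀⁴) = 0.933×5.670×10⁻⁸×0.821×(307.8⁴ − 280.2⁴).
T⁴ − T₀⁴ = 8.97583×10⁹ − 6.16414×10⁹ = 2.81169×10⁹ K⁴, so P_net = 122 W.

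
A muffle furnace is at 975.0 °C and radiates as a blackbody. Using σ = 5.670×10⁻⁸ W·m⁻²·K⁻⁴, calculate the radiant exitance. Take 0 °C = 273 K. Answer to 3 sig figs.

I ≈ 1.38×10⁵ W/m²

T = 975.0 °C + 273 = 1248.0 K.
Stefan–Boltzmann: I = σT⁴ = 5.670×10⁻⁸ × (1248.0)⁴ = 1.38×10⁵ W/m².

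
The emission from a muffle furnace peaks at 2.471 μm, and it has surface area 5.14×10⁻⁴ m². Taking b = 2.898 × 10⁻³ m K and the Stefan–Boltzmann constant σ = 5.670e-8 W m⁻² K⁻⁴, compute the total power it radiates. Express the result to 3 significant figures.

Wien's law: T = b/λ_max = 2.898×10⁻³/2.471×10⁻⁶ = 1172.80 K.
Area A = 5.14×10⁻⁴ m².
Then P = σAT⁴ = 5.670×10⁻⁸×5.14×10⁻⁴×(1172.80)⁴ = 55.1 W.

P ≈ 55.1 W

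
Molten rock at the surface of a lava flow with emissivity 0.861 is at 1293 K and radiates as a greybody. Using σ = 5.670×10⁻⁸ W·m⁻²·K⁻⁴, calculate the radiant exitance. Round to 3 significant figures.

Stefan–Boltzmann: I = εσT⁴ = 0.861 × 5.670×10⁻⁸ × (1293)⁴ = 1.36×10⁵ W/m².

I ≈ 1.36×10⁵ W/m²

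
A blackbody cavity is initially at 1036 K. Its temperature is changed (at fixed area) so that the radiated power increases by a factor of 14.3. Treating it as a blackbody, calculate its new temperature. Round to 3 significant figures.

P ∝ T⁴, so T₂/T₁ = (P₂/P₁)^(1/4) = (14.3)^(1/4) = 1.94462.
T₂ = 1036 × 1.94462 = 2.01×10³ K.

T₂ ≈ 2.01×10³ K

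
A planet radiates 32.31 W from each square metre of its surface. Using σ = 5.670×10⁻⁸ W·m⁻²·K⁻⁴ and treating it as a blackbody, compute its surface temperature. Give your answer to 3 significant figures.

T ≈ 155 K

I = σT⁴, so T = (I/σ)^(1/4) = (32.31/(5.670×10⁻⁸))^(1/4) = 155 K.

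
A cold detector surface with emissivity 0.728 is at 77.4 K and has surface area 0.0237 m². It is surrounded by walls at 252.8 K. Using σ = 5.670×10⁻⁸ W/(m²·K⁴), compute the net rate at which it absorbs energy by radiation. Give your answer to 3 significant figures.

Area A = 0.0237 m².
Net radiated power P_net = εσA(T⁴ − T₀⁴) = 0.728×5.670×10⁻⁸×0.0237×(77.4⁴ − 252.8⁴).
T⁴ − T₀⁴ = 3.58892×10⁷ − 4.08421×10⁹ = -4.04832×10⁹ K⁴, so P_net = -3.96 W — negative, meaning a net gain of 3.96 W.

Net gain ≈ 3.96 W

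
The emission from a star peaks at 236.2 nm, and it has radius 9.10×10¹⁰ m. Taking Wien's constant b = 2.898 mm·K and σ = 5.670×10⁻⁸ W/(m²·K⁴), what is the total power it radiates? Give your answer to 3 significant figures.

Wien's law: T = b/λ_max = 2.898×10⁻³/2.362×10⁻⁷ = 12269.3 K.
Surface area A = 4πR² = 4π(9.10×10¹⁰ m)² = 1.04062×10²³ m².
Then P = σAT⁴ = 5.670×10⁻⁸×1.04062×10²³×(12269.3)⁴ = 1.34×10³² W.

P ≈ 1.34×10³² W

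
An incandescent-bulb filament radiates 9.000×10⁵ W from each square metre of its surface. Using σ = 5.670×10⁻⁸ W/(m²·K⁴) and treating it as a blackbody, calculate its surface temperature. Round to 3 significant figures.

T ≈ 2.00×10³ K

I = σT⁴, so T = (I/σ)^(1/4) = (9.000×10⁵/(5.670×10⁻⁸))^(1/4) = 2.00×10³ K.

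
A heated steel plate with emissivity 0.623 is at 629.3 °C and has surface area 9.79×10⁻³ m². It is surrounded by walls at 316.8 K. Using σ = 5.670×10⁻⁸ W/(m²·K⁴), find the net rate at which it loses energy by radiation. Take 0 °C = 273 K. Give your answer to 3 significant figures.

T = 629.3 °C + 273 = 902.3 K.
Area A = 9.79×10⁻³ m².
Net radiated power P_net = εσA(T⁴ − T₀⁴) = 0.623×5.670×10⁻⁸×9.79×10⁻³×(902.3⁴ − 316.8⁴).
T⁴ − T₀⁴ = 6.62833×10¹¹ − 1.00726×10¹⁰ = 6.52760×10¹¹ K⁴, so P_net = 226 W.

Net loss ≈ 226 W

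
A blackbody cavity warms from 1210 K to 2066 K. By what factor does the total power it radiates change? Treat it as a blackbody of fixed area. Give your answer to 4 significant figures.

P₂/P₁ ≈ 8.499

P ∝ T⁴, so P₂/P₁ = (T₂/T₁)⁴ = (2066/1210)⁴ = (1.70744)⁴ = 8.499.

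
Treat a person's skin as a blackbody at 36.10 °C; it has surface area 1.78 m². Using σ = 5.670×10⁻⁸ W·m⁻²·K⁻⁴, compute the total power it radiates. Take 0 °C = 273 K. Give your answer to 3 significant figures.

T = 36.10 °C + 273 = 309.10 K.
Area A = 1.78 m².
P = σAT⁴ = 5.670×10⁻⁸ × 1.78 × (309.10)⁴ = 921 W.

P ≈ 921 W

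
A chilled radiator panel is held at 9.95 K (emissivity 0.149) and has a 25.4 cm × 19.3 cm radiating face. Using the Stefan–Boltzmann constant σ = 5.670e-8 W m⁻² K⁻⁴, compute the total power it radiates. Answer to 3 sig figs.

P ≈ 4.06×10⁻⁶ W

Area A = 0.254 × 0.193 = 0.049022 m².
P = εσAT⁴ = 0.149 × 5.670×10⁻⁸ × 0.049022 × (9.95)⁴ = 4.06×10⁻⁶ W.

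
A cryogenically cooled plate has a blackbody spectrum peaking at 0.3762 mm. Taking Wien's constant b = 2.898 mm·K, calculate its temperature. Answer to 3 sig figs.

T ≈ 7.70 K

Wien's law gives T = b/λ_max = (2.898×10⁻³ m·K)/(3.762×10⁻⁴ m) = 7.70 K.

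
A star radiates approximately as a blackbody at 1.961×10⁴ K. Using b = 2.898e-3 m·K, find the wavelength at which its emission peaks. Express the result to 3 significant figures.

Wien's displacement law: λ_max = b/T = (2.898×10⁻³ m·K)/(1.961×10⁴ K) = 1.478×10⁻⁷ m.
That is 148 nm, in the ultraviolet range.

λ_max ≈ 148 nm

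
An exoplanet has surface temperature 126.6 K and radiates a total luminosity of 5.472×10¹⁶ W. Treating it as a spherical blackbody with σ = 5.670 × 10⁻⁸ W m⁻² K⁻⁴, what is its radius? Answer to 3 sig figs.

L = 4πR²σT⁴ ⇒ R = √(L/(4πσT⁴)).
σT⁴ = 14.5652 W/m², so R = √(5.472×10¹⁶/(4π×14.5652)) = 1.73×10⁷ m.

R ≈ 1.73×10⁷ m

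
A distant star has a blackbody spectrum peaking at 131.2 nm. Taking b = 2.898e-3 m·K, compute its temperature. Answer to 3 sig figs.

T ≈ 2.21×10⁴ K

Wien's law gives T = b/λ_max = (2.898×10⁻³ m·K)/(1.312×10⁻⁷ m) = 2.21×10⁴ K.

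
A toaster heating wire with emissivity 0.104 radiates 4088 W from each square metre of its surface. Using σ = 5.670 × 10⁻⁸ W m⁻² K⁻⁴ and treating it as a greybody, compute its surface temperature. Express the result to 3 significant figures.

T ≈ 912 K

I = εσT⁴, so T = (I/εσ)^(1/4) = (4088/(0.104×5.670×10⁻⁸))^(1/4) = 912 K.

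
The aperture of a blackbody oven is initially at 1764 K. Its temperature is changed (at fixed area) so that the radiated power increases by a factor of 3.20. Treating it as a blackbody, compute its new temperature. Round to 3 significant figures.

T₂ ≈ 2.36×10³ K

P ∝ T⁴, so T₂/T₁ = (P₂/P₁)^(1/4) = (3.20)^(1/4) = 1.33748.
T₂ = 1764 × 1.33748 = 2.36×10³ K.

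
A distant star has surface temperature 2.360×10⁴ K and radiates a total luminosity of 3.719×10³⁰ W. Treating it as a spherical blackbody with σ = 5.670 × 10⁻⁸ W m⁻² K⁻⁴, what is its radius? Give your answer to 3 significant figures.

L = 4πR²σT⁴ ⇒ R = √(L/(4πσT⁴)).
σT⁴ = 1.75886×10¹⁰ W/m², so R = √(3.719×10³⁰/(4π×1.75886×10¹⁰)) = 4.10×10⁹ m.

R ≈ 4.10×10⁹ m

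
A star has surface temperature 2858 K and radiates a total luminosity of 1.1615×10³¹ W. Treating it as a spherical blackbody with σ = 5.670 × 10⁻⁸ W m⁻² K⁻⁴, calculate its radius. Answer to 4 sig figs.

R ≈ 4.943×10¹¹ m

L = 4πR²σT⁴ ⇒ R = √(L/(4πσT⁴)).
σT⁴ = 3.78296×10⁶ W/m², so R = √(1.1615×10³¹/(4π×3.78296×10⁶)) = 4.943×10¹¹ m.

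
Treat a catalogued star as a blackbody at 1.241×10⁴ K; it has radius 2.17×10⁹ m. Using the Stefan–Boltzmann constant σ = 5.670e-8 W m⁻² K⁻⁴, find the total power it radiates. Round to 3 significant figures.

Surface area A = 4πR² = 4π(2.17×10⁹ m)² = 5.91738×10¹⁹ m².
P = σAT⁴ = 5.670×10⁻⁸ × 5.91738×10¹⁹ × (1.241×10⁴)⁴ = 7.96×10²⁸ W.

P ≈ 7.96×10²⁸ W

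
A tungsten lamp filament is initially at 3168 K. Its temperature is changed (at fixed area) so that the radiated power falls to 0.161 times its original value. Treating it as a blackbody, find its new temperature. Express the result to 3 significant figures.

P ∝ T⁴, so T₂/T₁ = (P₂/P₁)^(1/4) = (0.161)^(1/4) = 0.633441.
T₂ = 3168 × 0.633441 = 2.01×10³ K.

T₂ ≈ 2.01×10³ K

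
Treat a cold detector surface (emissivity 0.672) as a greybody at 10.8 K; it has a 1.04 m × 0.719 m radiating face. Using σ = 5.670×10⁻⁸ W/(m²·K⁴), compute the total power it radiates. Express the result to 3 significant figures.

Area A = 1.04 × 0.719 = 0.74776 m².
P = εσAT⁴ = 0.672 × 5.670×10⁻⁸ × 0.74776 × (10.8)⁴ = 3.88×10⁻⁴ W.

P ≈ 3.88×10⁻⁴ W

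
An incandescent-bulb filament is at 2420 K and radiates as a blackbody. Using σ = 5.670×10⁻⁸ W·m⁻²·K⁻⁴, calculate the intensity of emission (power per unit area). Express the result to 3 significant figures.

I ≈ 1.94×10⁶ W/m²

Stefan–Boltzmann: I = σT⁴ = 5.670×10⁻⁸ × (2420)⁴ = 1.94×10⁶ W/m².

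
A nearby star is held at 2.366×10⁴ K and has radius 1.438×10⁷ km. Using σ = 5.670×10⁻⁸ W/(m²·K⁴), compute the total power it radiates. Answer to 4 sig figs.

Surface area A = 4πR² = 4π(1.438×10¹⁰ m)² = 2.59853×10²¹ m².
P = σAT⁴ = 5.670×10⁻⁸ × 2.59853×10²¹ × (2.366×10⁴)⁴ = 4.617×10³¹ W.

P ≈ 4.617×10³¹ W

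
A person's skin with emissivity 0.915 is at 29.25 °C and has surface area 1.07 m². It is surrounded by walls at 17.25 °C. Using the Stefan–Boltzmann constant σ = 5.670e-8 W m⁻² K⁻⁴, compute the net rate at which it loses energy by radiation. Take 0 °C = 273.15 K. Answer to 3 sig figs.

Net loss ≈ 69.4 W

T = 29.25 °C + 273.15 = 302.40 K.
Surroundings: T = 17.25 °C + 273.15 = 290.40 K.
Area A = 1.07 m².
Net radiated power P_net = εσA(T⁴ − T₀⁴) = 0.915×5.670×10⁻⁸×1.07×(302.40⁴ − 290.40⁴).
T⁴ − T₀⁴ = 8.36233×10⁹ − 7.11191×10⁹ = 1.25042×10⁹ K⁴, so P_net = 69.4 W.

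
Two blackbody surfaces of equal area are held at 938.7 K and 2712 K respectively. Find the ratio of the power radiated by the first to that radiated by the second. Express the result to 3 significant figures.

With equal areas, P₁/P₂ = (T₁/T₂)⁴ = (938.7/2712)⁴ = 0.0144.

P₁/P₂ ≈ 0.0144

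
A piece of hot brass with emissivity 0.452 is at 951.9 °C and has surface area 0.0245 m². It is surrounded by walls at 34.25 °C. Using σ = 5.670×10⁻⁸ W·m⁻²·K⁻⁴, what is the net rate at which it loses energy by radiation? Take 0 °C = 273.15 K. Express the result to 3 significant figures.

T = 951.9 °C + 273.15 = 1225.05 K.
Surroundings: T = 34.25 °C + 273.15 = 307.40 K.
Area A = 0.0245 m².
Net radiated power P_net = εσA(T⁴ − T₀⁴) = 0.452×5.670×10⁻⁸×0.0245×(1225.05⁴ − 307.40⁴).
T⁴ − T₀⁴ = 2.25224×10¹² − 8.92926×10⁹ = 2.24331×10¹² K⁴, so P_net = 1.41×10³ W.

Net loss ≈ 1.41×10³ W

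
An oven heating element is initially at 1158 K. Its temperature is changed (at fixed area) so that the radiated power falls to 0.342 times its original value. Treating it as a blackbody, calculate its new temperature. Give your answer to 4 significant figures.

P ∝ T⁴, so T₂/T₁ = (P₂/P₁)^(1/4) = (0.342)^(1/4) = 0.764727.
T₂ = 1158 × 0.764727 = 885.6 K.

T₂ ≈ 885.6 K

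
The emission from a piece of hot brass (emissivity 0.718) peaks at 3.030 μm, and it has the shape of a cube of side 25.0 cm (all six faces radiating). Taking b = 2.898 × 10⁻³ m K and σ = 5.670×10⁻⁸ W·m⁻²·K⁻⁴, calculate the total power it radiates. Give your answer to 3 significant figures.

Wien's law: T = b/λ_max = 2.898×10⁻³/3.030×10⁻⁶ = 956.436 K.
Area A = 6s² = 6×(0.250 m)² = 0.375 m².
Then P = εσAT⁴ = 0.718×5.670×10⁻⁸×0.375×(956.436)⁴ = 1.28×10⁴ W.

P ≈ 1.28×10⁴ W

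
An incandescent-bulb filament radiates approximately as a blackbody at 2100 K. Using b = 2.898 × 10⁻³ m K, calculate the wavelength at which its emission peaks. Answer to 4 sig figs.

λ_max ≈ 1.380 μm

Wien's displacement law: λ_max = b/T = (2.898×10⁻³ m·K)/(2100 K) = 1.3800×10⁻⁶ m.
That is 1.380 μm, in the infrared range.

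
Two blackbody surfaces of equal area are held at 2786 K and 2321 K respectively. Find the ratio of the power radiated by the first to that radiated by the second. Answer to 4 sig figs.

With equal areas, P₁/P₂ = (T₁/T₂)⁴ = (2786/2321)⁴ = 2.076.

P₁/P₂ ≈ 2.076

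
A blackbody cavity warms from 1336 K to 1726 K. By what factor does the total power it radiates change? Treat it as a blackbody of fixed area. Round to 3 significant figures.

P₂/P₁ ≈ 2.79

P ∝ T⁴, so P₂/P₁ = (T₂/T₁)⁴ = (1726/1336)⁴ = (1.29192)⁴ = 2.79.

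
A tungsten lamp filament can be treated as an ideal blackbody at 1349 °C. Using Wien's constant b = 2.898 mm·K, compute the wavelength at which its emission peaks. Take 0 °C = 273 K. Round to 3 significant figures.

T = 1349 °C + 273 = 1622 K.
Wien's displacement law: λ_max = b/T = (2.898×10⁻³ m·K)/(1622 K) = 1.787×10⁻⁶ m.
That is 1.79×10³ nm, in the infrared range.

λ_max ≈ 1.79×10³ nm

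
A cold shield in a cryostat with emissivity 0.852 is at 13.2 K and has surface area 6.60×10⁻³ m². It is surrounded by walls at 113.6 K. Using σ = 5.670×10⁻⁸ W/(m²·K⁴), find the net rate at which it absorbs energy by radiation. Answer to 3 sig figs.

Net gain ≈ 0.0531 W

Area A = 6.60×10⁻³ m².
Net radiated power P_net = εσA(T⁴ − T₀⁴) = 0.852×5.670×10⁻⁸×6.60×10⁻³×(13.2⁴ − 113.6⁴).
T⁴ − T₀⁴ = 30359.6 − 1.66538×10⁸ = -1.66508×10⁸ K⁴, so P_net = -0.0531 W — negative, meaning a net gain of 0.0531 W.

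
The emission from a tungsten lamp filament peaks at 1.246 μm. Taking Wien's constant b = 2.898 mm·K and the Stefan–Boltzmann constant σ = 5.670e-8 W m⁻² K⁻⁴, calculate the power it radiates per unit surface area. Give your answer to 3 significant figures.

I ≈ 1.66×10⁶ W/m²

Wien's law: T = b/λ_max = 2.898×10⁻³/1.246×10⁻⁶ = 2325.84 K.
Then I = σT⁴ = 5.670×10⁻⁸×(2325.84)⁴ = 1.66×10⁶ W/m².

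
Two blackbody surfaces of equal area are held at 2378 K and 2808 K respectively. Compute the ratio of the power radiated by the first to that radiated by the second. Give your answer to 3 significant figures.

P₁/P₂ ≈ 0.514

With equal areas, P₁/P₂ = (T₁/T₂)⁴ = (2378/2808)⁴ = 0.514.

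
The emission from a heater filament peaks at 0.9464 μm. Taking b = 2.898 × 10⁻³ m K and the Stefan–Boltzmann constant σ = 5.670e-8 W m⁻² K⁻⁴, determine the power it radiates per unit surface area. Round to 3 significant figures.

Wien's law: T = b/λ_max = 2.898×10⁻³/9.464×10⁻⁷ = 3062.13 K.
Then I = σT⁴ = 5.670×10⁻⁸×(3062.13)⁴ = 4.99×10⁶ W/m².

I ≈ 4.99×10⁶ W/m²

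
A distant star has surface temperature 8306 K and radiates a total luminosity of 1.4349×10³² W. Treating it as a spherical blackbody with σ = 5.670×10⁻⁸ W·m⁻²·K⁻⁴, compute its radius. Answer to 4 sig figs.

L = 4πR²σT⁴ ⇒ R = √(L/(4πσT⁴)).
σT⁴ = 2.69868×10⁸ W/m², so R = √(1.4349×10³²/(4π×2.69868×10⁸)) = 2.057×10¹¹ m.

R ≈ 2.057×10¹¹ m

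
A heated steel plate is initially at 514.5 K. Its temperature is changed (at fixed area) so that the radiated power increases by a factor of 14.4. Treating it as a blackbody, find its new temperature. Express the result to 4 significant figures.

P ∝ T⁴, so T₂/T₁ = (P₂/P₁)^(1/4) = (14.4)^(1/4) = 1.94801.
T₂ = 514.5 × 1.94801 = 1002 K.

T₂ ≈ 1002 K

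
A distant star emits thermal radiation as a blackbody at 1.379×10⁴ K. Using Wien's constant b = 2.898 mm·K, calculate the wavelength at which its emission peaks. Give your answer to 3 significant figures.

Wien's displacement law: λ_max = b/T = (2.898×10⁻³ m·K)/(1.379×10⁴ K) = 2.102×10⁻⁷ m.
That is 210 nm, in the ultraviolet range.

λ_max ≈ 210 nm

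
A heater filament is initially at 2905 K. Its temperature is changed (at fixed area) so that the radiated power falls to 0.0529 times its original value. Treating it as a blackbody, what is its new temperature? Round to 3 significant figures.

P ∝ T⁴, so T₂/T₁ = (P₂/P₁)^(1/4) = (0.0529)^(1/4) = 0.479583.
T₂ = 2905 × 0.479583 = 1.39×10³ K.

T₂ ≈ 1.39×10³ K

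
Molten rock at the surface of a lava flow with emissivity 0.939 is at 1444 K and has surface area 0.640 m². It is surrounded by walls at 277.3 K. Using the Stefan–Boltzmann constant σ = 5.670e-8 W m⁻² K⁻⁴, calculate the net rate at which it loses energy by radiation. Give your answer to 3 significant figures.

Net loss ≈ 1.48×10⁵ W

Area A = 0.640 m².
Net radiated power P_net = εσA(T⁴ − T₀⁴) = 0.939×5.670×10⁻⁸×0.640×(1444⁴ − 277.3⁴).
T⁴ − T₀⁴ = 4.34779×10¹² − 5.91289×10⁹ = 4.34188×10¹² K⁴, so P_net = 1.48×10⁵ W.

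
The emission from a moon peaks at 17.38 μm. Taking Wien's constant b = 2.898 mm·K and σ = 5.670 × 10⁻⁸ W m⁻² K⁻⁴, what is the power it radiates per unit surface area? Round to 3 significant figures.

I ≈ 43.8 W/m²

Wien's law: T = b/λ_max = 2.898×10⁻³/1.738×10⁻⁵ = 166.743 K.
Then I = σT⁴ = 5.670×10⁻⁸×(166.743)⁴ = 43.8 W/m².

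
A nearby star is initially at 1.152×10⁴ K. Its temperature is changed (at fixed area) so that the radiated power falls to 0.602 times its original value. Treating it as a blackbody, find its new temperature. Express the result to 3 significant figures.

P ∝ T⁴, so T₂/T₁ = (P₂/P₁)^(1/4) = (0.602)^(1/4) = 0.880844.
T₂ = 1.152×10⁴ × 0.880844 = 1.01×10⁴ K.

T₂ ≈ 1.01×10⁴ K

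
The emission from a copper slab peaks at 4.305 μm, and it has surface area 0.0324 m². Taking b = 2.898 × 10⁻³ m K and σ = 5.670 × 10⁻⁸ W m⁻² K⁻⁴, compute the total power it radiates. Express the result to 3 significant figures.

P ≈ 377 W

Wien's law: T = b/λ_max = 2.898×10⁻³/4.305×10⁻⁶ = 673.171 K.
Area A = 0.0324 m².
Then P = σAT⁴ = 5.670×10⁻⁸×0.0324×(673.171)⁴ = 377 W.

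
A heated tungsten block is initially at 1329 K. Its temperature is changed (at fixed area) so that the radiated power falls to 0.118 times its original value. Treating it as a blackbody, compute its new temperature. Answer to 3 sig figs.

P ∝ T⁴, so T₂/T₁ = (P₂/P₁)^(1/4) = (0.118)^(1/4) = 0.586098.
T₂ = 1329 × 0.586098 = 779 K.

T₂ ≈ 779 K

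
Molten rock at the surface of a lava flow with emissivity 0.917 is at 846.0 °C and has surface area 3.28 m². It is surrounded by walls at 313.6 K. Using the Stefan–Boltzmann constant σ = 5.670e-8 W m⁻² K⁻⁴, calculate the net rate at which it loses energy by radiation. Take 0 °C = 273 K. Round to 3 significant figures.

T = 846.0 °C + 273 = 1119.0 K.
Area A = 3.28 m².
Net radiated power P_net = εσA(T⁴ − T₀⁴) = 0.917×5.670×10⁻⁸×3.28×(1119.0⁴ − 313.6⁴).
T⁴ − T₀⁴ = 1.56791×10¹² − 9.67173×10⁹ = 1.55824×10¹² K⁴, so P_net = 2.66×10⁵ W.

Net loss ≈ 2.66×10⁵ W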